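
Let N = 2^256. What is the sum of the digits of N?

376

2^256 = 115792089237316195423570985008687907853269984665640564039457584007913129639936
Sum of its 78 digits: 376.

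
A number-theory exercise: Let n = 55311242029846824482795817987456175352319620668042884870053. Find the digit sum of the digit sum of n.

17

First digit sum: 269.
2+6+9 = 17.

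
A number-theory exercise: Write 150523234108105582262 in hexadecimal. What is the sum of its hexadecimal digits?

137

150523234108105582262 in base 16 is 828EDF3EA409866B6.
Digit sum: 8+2+8+14+13+15+3+14+10+4+0+9+8+6+6+11+6 = 137.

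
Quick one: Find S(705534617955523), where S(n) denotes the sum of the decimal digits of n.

67

7+0+5+5+3+4+6+1+7+9+5+5+5+2+3 = 67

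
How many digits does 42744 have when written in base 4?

8

42744 in base 4 is 22123320, which has 8 digits.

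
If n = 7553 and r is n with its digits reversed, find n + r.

11110

Reverse of 7553 is 3557.
7553 + 3557 = 11110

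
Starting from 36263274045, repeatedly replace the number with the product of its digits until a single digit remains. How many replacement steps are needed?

1

36263274045 → 0 (1 step)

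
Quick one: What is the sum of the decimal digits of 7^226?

871

7^226 = 98210301255363906664487239728796419564050075257618403455679615144424361729111752426867651415870494488227101170894548929332522449206049116736891102869406735762872925327934834667295953376185649
Sum of its 191 digits: 871.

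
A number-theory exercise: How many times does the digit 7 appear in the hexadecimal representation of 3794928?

3794928 in base 16 is 39E7F0.
The digit 7 appears 1 time.

1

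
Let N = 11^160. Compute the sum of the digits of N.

11^160 = 41959434391137827383599616413062734234385253952307713759192486076840633894747383171680769040812663479969046479448282296393018400636585431393468057723398066173377993601
Sum of its 167 digits: 781.

781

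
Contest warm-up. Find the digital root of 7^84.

1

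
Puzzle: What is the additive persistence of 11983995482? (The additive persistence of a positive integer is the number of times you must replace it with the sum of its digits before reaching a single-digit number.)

3

11983995482 → 59 → 14 → 5 (3 steps)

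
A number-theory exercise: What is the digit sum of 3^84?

162

3^84 = 11972515182562019788602740026717047105681
Sum of its 41 digits: 162.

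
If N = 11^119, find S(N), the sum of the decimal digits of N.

11^119 = 8428097165257278361683691499472167805427945590645185249985888911620372494740724269768850821680803758000546002962963126332291
Sum of its 124 digits: 581.

581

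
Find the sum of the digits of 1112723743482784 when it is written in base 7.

1112723743482784 in base 7 is 453243431445450016.
Digit sum: 4+5+3+2+4+3+4+3+1+4+4+5+4+5+0+0+1+6 = 58.

58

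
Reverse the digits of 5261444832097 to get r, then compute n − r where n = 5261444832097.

-2640939609528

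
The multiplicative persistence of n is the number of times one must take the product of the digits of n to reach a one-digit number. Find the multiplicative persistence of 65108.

65108 → 0 (1 step)

1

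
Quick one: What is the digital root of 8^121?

The digital root of n equals n mod 9 (or 9 when 9 | n), so we need 8^121 mod 9.
8^121 ≡ 8 (mod 9), so the digital root is 8.

8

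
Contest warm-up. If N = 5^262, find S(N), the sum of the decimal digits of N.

805

5^262 = 1349401336733506972716617478562562432986875056943168966409953667213842469244129227808048047417545035400085514679085884937030484210442491670883281840165324183544726110994815826416015625
Sum of its 184 digits: 805.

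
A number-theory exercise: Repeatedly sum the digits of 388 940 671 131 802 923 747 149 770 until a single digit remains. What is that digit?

3+8+8+9+4+0+6+7+1+1+3+1+8+0+2+9+2+3+7+4+7+1+4+9+7+7+0 = 121
1+2+1 = 4
(Equivalently, 388 940 671 131 802 923 747 149 770 mod 9 = 4.)

4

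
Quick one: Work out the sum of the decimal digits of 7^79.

322

7^79 = 5790887942449198118866552301288096257267888893001726249456064921143
Sum of its 67 digits: 322.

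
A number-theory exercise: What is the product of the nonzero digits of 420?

8

4×2 = 8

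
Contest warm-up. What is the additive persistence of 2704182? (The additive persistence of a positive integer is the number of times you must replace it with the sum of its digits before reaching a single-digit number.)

2704182 → 24 → 6 (2 steps)

2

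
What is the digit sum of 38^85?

632

38^85 = 191251879771467427656666750174639300761921521663956215650684817552518311019939565276323581687271674636784975932608488514372045549600768
Sum of its 135 digits: 632.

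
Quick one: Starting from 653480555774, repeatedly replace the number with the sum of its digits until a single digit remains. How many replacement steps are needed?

653480555774 → 59 → 14 → 5 (3 steps)

3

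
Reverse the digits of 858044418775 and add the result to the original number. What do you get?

Reverse of 858044418775 is 577814440858.
858044418775 + 577814440858 = 1435858859633

1435858859633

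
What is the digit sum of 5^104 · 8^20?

151

5^104 · 8^20 = 5684341886080801486968994140625000000000000000000000000000000000000000000000000000000000000
Sum of its 91 digits: 151.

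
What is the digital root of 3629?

2

3+6+2+9 = 20
2+0 = 2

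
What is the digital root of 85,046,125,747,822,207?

7

8+5+0+4+6+1+2+5+7+4+7+8+2+2+2+0+7 = 70
7+0 = 7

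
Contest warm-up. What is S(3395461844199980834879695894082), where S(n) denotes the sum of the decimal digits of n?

173

3+3+9+5+4+6+1+8+4+4+1+9+9+9+8+0+8+3+4+8+7+9+6+9+5+8+9+4+0+8+2 = 173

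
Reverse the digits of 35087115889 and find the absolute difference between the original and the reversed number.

63764062164

Reverse of 35087115889 is 98851178053.
|35087115889 − 98851178053| = 63764062164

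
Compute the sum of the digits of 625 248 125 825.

50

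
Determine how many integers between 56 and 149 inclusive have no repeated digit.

The integers in [56, 149] that have no repeated digit: 56, 57, 58, 59, 60, 61, …, 148, 149.
72 qualify.

72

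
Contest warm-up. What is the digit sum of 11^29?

11^29 = 1586309297171491574414436704891
Sum of its 31 digits: 140.

140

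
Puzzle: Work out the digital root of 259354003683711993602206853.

2

2+5+9+3+5+4+0+0+3+6+8+3+7+1+1+9+9+3+6+0+2+2+0+6+8+5+3 = 110
1+1+0 = 2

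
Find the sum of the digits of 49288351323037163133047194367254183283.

4+9+2+8+8+3+5+1+3+2+3+0+3+7+1+6+3+1+3+3+0+4+7+1+9+4+3+6+7+2+5+4+1+8+3+2+8+3 = 152

152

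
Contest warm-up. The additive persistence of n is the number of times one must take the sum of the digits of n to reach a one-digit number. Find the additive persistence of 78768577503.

2

78768577503 → 63 → 9 (2 steps)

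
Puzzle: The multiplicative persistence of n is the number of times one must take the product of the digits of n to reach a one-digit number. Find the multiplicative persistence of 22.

22 → 4 (1 step)

1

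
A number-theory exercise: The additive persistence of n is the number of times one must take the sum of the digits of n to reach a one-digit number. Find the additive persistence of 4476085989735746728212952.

2

4476085989735746728212952 → 130 → 4 (2 steps)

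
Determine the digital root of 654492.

6+5+4+4+9+2 = 30
3+0 = 3

3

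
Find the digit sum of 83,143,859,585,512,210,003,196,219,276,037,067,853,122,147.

8+3+1+4+3+8+5+9+5+8+5+5+1+2+2+1+0+0+0+3+1+9+6+2+1+9+2+7+6+0+3+7+0+6+7+8+5+3+1+2+2+1+4+7 = 172

172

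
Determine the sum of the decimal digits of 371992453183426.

3+7+1+9+9+2+4+5+3+1+8+3+4+2+6 = 67

67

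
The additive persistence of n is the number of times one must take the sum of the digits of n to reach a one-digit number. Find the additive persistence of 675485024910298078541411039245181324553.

3

675485024910298078541411039245181324553 → 156 → 12 → 3 (3 steps)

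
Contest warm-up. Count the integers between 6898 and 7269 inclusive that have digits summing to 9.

The integers in [6898, 7269] that have digits summing to 9: 7002, 7011, 7020, 7101, 7110, 7200.
6 qualify.

6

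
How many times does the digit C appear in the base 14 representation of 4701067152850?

1

4701067152850 in base 14 is 12376627261C.
The digit C appears 1 time.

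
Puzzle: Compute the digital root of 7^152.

The digital root of n equals n mod 9 (or 9 when 9 | n), so we need 7^152 mod 9.
7^152 ≡ 4 (mod 9), so the digital root is 4.

4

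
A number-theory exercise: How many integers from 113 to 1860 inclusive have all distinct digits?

The integers in [113, 1860] that have all distinct digits: 120, 123, 124, 125, 126, 127, …, 1859, 1860.
1068 qualify.

1068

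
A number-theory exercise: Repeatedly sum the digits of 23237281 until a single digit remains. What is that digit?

1

2+3+2+3+7+2+8+1 = 28
2+8 = 10
1+0 = 1
(Equivalently, 23237281 mod 9 = 1.)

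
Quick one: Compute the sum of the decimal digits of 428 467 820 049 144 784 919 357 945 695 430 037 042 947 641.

4+2+8+4+6+7+8+2+0+0+4+9+1+4+4+7+8+4+9+1+9+3+5+7+9+4+5+6+9+5+4+3+0+0+3+7+0+4+2+9+4+7+6+4+1 = 208

208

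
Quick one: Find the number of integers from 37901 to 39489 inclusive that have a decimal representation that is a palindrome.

15

The integers in [37901, 39489] that have a decimal representation that is a palindrome: 37973, 38083, 38183, 38283, 38383, 38483, …, 39293, 39393.
15 qualify.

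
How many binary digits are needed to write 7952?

7952 in base 2 is 1111100010000, which has 13 digits.

13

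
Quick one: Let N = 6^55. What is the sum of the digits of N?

162

6^55 = 6285195213566005335561053533150026217291776
Sum of its 43 digits: 162.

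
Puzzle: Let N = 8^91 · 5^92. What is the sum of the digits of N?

236

8^91 · 5^92 = 306499108173177771671669405430061836723747824436720435200000000000000000000000000000000000000000000000000000000000000000000000000000000000000000000
Sum of its 147 digits: 236.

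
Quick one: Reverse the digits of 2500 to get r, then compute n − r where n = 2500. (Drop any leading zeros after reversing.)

2448

Reverse of 2500 is 52.
2500 − 52 = 2448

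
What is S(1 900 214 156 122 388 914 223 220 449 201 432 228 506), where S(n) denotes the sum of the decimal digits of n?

130

1+9+0+0+2+1+4+1+5+6+1+2+2+3+8+8+9+1+4+2+2+3+2+2+0+4+4+9+2+0+1+4+3+2+2+2+8+5+0+6 = 130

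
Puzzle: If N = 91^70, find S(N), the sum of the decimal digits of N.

640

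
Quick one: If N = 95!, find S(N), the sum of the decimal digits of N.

585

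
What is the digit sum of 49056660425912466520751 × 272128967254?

167

49056660425912466520751 × 272128967254 = 13349738338633731294895820190487754
Sum of its 35 digits: 167.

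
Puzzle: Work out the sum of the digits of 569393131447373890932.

99

5+6+9+3+9+3+1+3+1+4+4+7+3+7+3+8+9+0+9+3+2 = 99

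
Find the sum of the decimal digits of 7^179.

625

7^179 = 18730491019721178760387354371114745047443028824998645259304527116270420929911508038943577371138551443843688603222041665028779874304350829344120037501143
Sum of its 152 digits: 625.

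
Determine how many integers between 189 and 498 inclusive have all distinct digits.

225

The integers in [189, 498] that have all distinct digits: 189, 190, 192, 193, 194, 195, …, 497, 498.
225 qualify.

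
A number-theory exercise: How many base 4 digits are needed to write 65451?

8

65451 in base 4 is 33332223, which has 8 digits.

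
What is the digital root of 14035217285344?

4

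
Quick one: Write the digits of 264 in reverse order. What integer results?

462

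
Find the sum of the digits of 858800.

29

8+5+8+8+0+0 = 29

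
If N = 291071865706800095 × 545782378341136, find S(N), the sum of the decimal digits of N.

291071865706800095 × 545782378341136 = 158861895133649098599480867207920
Sum of its 33 digits: 170.

170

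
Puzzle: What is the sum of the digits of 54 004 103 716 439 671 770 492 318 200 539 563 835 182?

5+4+0+0+4+1+0+3+7+1+6+4+3+9+6+7+1+7+7+0+4+9+2+3+1+8+2+0+0+5+3+9+5+6+3+8+3+5+1+8+2 = 162

162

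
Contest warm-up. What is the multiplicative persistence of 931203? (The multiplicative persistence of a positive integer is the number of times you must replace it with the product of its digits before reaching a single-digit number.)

931203 → 0 (1 step)

1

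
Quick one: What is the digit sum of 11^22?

11^22 = 81402749386839761113321
Sum of its 23 digits: 97.

97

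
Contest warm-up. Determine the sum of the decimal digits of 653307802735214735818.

88

6+5+3+3+0+7+8+0+2+7+3+5+2+1+4+7+3+5+8+1+8 = 88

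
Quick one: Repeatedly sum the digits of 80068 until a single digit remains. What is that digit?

8+0+0+6+8 = 22
2+2 = 4

4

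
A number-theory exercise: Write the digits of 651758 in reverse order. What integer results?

857156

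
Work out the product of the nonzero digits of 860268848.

1179648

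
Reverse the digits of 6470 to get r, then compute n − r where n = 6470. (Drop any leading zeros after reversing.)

5724

Reverse of 6470 is 746.
6470 − 746 = 5724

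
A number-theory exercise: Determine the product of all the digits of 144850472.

1×4×4×8×5×0×4×7×2 = 0

0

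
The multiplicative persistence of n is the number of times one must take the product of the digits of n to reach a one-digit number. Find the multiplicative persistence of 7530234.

1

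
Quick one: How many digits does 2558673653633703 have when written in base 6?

20

2558673653633703 in base 6 is 41105502241021331143, which has 20 digits.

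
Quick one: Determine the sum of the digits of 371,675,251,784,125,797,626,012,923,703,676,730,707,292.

3+7+1+6+7+5+2+5+1+7+8+4+1+2+5+7+9+7+6+2+6+0+1+2+9+2+3+7+0+3+6+7+6+7+3+0+7+0+7+2+9+2 = 184

184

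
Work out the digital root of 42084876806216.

4+2+0+8+4+8+7+6+8+0+6+2+1+6 = 62
6+2 = 8

8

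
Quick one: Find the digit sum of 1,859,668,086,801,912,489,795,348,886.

1+8+5+9+6+6+8+0+8+6+8+0+1+9+1+2+4+8+9+7+9+5+3+4+8+8+8+6 = 157

157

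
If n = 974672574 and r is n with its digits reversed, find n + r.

1449949053

Reverse of 974672574 is 475276479.
974672574 + 475276479 = 1449949053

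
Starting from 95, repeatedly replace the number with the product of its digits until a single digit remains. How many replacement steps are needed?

3

95 → 45 → 20 → 0 (3 steps)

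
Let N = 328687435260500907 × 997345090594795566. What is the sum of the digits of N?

189

328687435260500907 × 997345090594795566 = 327814799897255279629854624422578362
Sum of its 36 digits: 189.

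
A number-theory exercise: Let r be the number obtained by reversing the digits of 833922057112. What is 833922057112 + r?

Reverse of 833922057112 is 211750229338.
833922057112 + 211750229338 = 1045672286450

1045672286450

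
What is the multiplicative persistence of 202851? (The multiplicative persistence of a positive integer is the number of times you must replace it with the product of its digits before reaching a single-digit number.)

202851 → 0 (1 step)

1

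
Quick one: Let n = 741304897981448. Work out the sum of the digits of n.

77

7+4+1+3+0+4+8+9+7+9+8+1+4+4+8 = 77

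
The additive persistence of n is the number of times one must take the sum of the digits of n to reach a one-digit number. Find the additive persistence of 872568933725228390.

3

872568933725228390 → 89 → 17 → 8 (3 steps)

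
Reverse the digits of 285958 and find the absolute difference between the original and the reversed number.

573624

Reverse of 285958 is 859582.
|285958 − 859582| = 573624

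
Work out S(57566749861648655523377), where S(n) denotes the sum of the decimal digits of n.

125

5+7+5+6+6+7+4+9+8+6+1+6+4+8+6+5+5+5+2+3+3+7+7 = 125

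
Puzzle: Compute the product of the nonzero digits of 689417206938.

31352832

6×8×9×4×1×7×2×6×9×3×8 = 31352832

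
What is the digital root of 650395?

1

6+5+0+3+9+5 = 28
2+8 = 10
1+0 = 1
(Equivalently, 650395 mod 9 = 1.)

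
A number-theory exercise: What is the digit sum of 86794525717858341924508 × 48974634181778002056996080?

86794525717858341924508 × 48974634181778002056996080 = 4250730146013035034076487775519010558012611928640
Sum of its 49 digits: 176.

176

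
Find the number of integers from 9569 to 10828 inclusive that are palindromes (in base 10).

13

The integers in [9569, 10828] that are palindromes (in base 10): 9669, 9779, 9889, 9999, 10001, 10101, …, 10701, 10801.
13 qualify.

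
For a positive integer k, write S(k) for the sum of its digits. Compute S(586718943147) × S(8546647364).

3339

S(586718943147) = 5+8+6+7+1+8+9+4+3+1+4+7 = 63.
S(8546647364) = 8+5+4+6+6+4+7+3+6+4 = 53.
63 · 53 = 3339.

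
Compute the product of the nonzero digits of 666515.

5400

6×6×6×5×1×5 = 5400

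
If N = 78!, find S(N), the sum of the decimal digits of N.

423

78! = 11324281178206297831457521158732046228731749579488251990048962825668835325234200766245086213177344000000000000000000
Sum of its 116 digits: 423.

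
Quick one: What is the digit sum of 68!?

68! = 2480035542436830599600990418569171581047399201355367672371710738018221445712183296000000000000000
Sum of its 97 digits: 342.

342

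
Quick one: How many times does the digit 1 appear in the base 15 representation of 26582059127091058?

26582059127091058 in base 15 is D9D2556137638D.
The digit 1 appears 1 time.

1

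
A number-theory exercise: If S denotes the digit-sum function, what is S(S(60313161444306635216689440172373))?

11

First digit sum: 119.
1+1+9 = 11.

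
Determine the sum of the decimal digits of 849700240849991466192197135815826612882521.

8+4+9+7+0+0+2+4+0+8+4+9+9+9+1+4+6+6+1+9+2+1+9+7+1+3+5+8+1+5+8+2+6+6+1+2+8+8+2+5+2+1 = 193

193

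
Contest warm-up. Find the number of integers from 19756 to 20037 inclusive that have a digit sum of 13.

1

The integers in [19756, 20037] that have a digit sum of 13: 20029.
1 qualifies.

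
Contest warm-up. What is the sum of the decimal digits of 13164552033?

1+3+1+6+4+5+5+2+0+3+3 = 33

33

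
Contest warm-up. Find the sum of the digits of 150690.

1+5+0+6+9+0 = 21

21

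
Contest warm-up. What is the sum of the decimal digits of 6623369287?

6+6+2+3+3+6+9+2+8+7 = 52

52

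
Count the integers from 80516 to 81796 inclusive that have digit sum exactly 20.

The integers in [80516, 81796] that have digit sum exactly 20: 80516, 80525, 80534, 80543, 80552, 80561, …, 81731, 81740.
91 qualify.

91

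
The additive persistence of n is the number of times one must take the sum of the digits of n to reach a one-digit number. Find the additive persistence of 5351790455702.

5351790455702 → 53 → 8 (2 steps)

2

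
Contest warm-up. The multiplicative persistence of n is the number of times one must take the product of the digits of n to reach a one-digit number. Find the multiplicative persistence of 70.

1

70 → 0 (1 step)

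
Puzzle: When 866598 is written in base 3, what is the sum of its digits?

866598 in base 3 is 1122000202020.
Digit sum: 1+1+2+2+0+0+0+2+0+2+0+2+0 = 12.

12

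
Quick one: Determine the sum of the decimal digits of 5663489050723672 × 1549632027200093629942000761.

5663489050723672 × 1549632027200093629942000761 = 8776324018698457740539219602382554624714392
Sum of its 43 digits: 198.

198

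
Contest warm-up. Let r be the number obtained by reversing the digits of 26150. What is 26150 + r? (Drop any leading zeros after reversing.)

31312

Reverse of 26150 is 5162.
26150 + 5162 = 31312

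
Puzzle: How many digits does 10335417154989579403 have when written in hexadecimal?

16

10335417154989579403 in base 16 is 8F6EC724A0A1DC8B, which has 16 digits.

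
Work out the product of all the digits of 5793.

5×7×9×3 = 945

945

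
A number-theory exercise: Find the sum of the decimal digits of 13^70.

13^70 = 946312684517285425602088507550312255344648571553386120579525970592441865195449
Sum of its 78 digits: 346.

346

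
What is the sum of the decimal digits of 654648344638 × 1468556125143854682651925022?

164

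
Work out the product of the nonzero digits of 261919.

972

2×6×1×9×1×9 = 972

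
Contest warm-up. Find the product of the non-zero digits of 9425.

360

9×4×2×5 = 360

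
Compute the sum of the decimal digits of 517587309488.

65

5+1+7+5+8+7+3+0+9+4+8+8 = 65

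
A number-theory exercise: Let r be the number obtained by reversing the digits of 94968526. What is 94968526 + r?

157555475

Reverse of 94968526 is 62586949.
94968526 + 62586949 = 157555475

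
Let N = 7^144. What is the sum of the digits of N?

7^144 = 49444474103684206116775527232630036506216454451115951114140937939189086681861783742884254926894497682656270887314988886401
Sum of its 122 digits: 559.

559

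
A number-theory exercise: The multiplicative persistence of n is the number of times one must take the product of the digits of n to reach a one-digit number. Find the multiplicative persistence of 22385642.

2

22385642 → 23040 → 0 (2 steps)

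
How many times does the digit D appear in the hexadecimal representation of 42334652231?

1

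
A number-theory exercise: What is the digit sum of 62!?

306

62! = 31469973260387937525653122354950764088012280797258232192163168247821107200000000000000
Sum of its 86 digits: 306.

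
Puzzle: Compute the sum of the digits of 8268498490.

58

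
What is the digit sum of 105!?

105! = 1081396758240290900504101305800329649720646107774902579144176636573226531909905153326984536526808240339776398934872029657993872907813436816097280000000000000000000000000
Sum of its 169 digits: 648.

648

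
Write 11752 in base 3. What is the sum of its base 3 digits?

11752 in base 3 is 121010021.
Digit sum: 1+2+1+0+1+0+0+2+1 = 8.

8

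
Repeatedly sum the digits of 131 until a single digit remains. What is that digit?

5

1+3+1 = 5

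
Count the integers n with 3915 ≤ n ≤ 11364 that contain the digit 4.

The integers in [3915, 11364] that contain the digit 4: 3924, 3934, 3940, 3941, 3942, 3943, …, 11354, 11364.
2716 qualify.

2716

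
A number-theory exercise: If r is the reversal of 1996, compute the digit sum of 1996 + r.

32

Reversal of 1996 is 6991; 1996 + 6991 = 8987.
Digit sum of 8987: 8+9+8+7 = 32.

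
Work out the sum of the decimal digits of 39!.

189

39! = 20397882081197443358640281739902897356800000000
Sum of its 47 digits: 189.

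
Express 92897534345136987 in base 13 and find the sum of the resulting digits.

111

92897534345136987 in base 13 is 1A79466B90C1A68B.
Digit sum: 1+10+7+9+4+6+6+11+9+0+12+1+10+6+8+11 = 111.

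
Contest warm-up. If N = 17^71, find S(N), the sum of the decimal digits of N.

17^71 = 2300771122759378216336589429524308027851797348154254064450486076730672752491528319986033
Sum of its 88 digits: 386.

386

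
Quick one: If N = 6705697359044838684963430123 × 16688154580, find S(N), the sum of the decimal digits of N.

6705697359044838684963430123 × 16688154580 = 111905714094438029125833643539652413340
Sum of its 39 digits: 148.

148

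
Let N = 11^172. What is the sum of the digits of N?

826

11^172 = 131686679564309992583689246717046745623159547302880447645149190769919344306504681735860668437970599644099693441821072495140502932547362448492439469443408919640625236602330355362321
Sum of its 180 digits: 826.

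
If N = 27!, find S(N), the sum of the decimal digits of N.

27! = 10888869450418352160768000000
Sum of its 29 digits: 108.

108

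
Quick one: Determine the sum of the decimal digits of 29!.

126

29! = 8841761993739701954543616000000
Sum of its 31 digits: 126.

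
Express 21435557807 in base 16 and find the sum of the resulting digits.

92

21435557807 in base 16 is 4FDA8A7AF.
Digit sum: 4+15+13+10+8+10+7+10+15 = 92.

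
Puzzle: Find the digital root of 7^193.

7

The digital root of n equals n mod 9 (or 9 when 9 | n), so we need 7^193 mod 9.
7^193 ≡ 7 (mod 9), so the digital root is 7.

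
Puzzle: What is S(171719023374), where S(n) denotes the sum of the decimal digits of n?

1+7+1+7+1+9+0+2+3+3+7+4 = 45

45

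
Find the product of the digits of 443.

4×4×3 = 48

48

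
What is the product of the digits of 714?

7×1×4 = 28

28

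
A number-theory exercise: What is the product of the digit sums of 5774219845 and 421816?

S(5774219845) = 5+7+7+4+2+1+9+8+4+5 = 52.
S(421816) = 4+2+1+8+1+6 = 22.
52 · 22 = 1144.

1144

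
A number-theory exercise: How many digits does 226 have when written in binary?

226 in base 2 is 11100010, which has 8 digits.

8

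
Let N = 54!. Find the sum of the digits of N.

261

54! = 230843697339241380472092742683027581083278564571807941132288000000000000
Sum of its 72 digits: 261.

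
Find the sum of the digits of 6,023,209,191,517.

6+0+2+3+2+0+9+1+9+1+5+1+7 = 46

46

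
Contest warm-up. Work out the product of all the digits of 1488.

256

1×4×8×8 = 256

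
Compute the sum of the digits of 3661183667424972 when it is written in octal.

3661183667424972 in base 8 is 150035167775047314.
Digit sum: 1+5+0+0+3+5+1+6+7+7+7+5+0+4+7+3+1+4 = 66.

66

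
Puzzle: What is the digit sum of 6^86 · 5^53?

6^86 · 5^53 = 92558810087941220070756483511331790416264431455436800000000000000000000000000000000000000000000000000000
Sum of its 104 digits: 207.

207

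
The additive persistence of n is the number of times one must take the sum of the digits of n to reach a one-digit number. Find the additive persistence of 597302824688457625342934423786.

3

597302824688457625342934423786 → 146 → 11 → 2 (3 steps)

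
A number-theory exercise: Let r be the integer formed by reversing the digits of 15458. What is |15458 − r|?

Reverse of 15458 is 85451.
|15458 − 85451| = 69993

69993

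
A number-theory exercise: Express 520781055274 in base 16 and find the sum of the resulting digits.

64

520781055274 in base 16 is 7940F8452A.
Digit sum: 7+9+4+0+15+8+4+5+2+10 = 64.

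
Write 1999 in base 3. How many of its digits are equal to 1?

1

1999 in base 3 is 2202001.
The digit 1 appears 1 time.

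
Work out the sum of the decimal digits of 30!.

117

30! = 265252859812191058636308480000000
Sum of its 33 digits: 117.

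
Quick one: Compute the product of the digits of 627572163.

6×2×7×5×7×2×1×6×3 = 105840

105840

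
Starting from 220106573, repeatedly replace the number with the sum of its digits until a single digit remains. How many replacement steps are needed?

220106573 → 26 → 8 (2 steps)

2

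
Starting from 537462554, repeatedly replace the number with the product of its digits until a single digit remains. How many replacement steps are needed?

537462554 → 504000 → 0 (2 steps)

2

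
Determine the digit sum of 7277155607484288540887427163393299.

171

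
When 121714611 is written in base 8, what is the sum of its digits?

121714611 in base 8 is 720233663.
Digit sum: 7+2+0+2+3+3+6+6+3 = 32.

32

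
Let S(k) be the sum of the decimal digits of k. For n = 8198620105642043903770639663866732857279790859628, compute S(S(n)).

First digit sum: 242.
2+4+2 = 8.

8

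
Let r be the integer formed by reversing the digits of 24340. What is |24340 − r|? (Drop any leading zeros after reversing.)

19998

Reverse of 24340 is 4342.
|24340 − 4342| = 19998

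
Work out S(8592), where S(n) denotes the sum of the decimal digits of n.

24

8+5+9+2 = 24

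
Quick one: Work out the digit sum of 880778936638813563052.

8+8+0+7+7+8+9+3+6+6+3+8+8+1+3+5+6+3+0+5+2 = 106

106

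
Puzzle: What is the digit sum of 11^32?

139

11^32 = 2111377674535255285545615254209921
Sum of its 34 digits: 139.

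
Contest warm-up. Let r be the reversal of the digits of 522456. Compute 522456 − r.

-131769

Reverse of 522456 is 654225.
522456 − 654225 = -131769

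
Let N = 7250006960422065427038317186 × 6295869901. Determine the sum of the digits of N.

167

7250006960422065427038317186 × 6295869901 = 45645100604161779978343252745028418586
Sum of its 38 digits: 167.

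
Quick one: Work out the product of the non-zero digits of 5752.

350

5×7×5×2 = 350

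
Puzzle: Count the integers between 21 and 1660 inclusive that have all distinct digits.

The integers in [21, 1660] that have all distinct digits: 21, 23, 24, 25, 26, 27, …, 1658, 1659.
1034 qualify.

1034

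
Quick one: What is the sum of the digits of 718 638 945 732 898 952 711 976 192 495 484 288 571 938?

232

7+1+8+6+3+8+9+4+5+7+3+2+8+9+8+9+5+2+7+1+1+9+7+6+1+9+2+4+9+5+4+8+4+2+8+8+5+7+1+9+3+8 = 232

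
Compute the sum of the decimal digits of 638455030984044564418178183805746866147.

6+3+8+4+5+5+0+3+0+9+8+4+0+4+4+5+6+4+4+1+8+1+7+8+1+8+3+8+0+5+7+4+6+8+6+6+1+4+7 = 181

181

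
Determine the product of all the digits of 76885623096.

0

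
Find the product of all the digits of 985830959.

9×8×5×8×3×0×9×5×9 = 0

0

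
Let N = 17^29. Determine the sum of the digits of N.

17^29 = 481968572106750915091411825223071697
Sum of its 36 digits: 152.

152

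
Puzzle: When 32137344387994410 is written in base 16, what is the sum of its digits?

32137344387994410 in base 16 is 722CBE9445532A.
Digit sum: 7+2+2+12+11+14+9+4+4+5+5+3+2+10 = 90.

90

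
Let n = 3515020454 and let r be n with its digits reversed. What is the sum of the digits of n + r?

40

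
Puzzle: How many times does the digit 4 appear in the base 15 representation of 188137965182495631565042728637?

188137965182495631565042728637 in base 15 is B298EBABDB9B360933544A7C7.
The digit 4 appears 2 times.

2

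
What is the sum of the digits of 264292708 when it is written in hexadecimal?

264292708 in base 16 is FC0C964.
Digit sum: 15+12+0+12+9+6+4 = 58.

58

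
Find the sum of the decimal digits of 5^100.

283

5^100 = 7888609052210118054117285652827862296732064351090230047702789306640625
Sum of its 70 digits: 283.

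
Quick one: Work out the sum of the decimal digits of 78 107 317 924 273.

61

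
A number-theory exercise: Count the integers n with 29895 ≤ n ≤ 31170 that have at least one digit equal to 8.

321

The integers in [29895, 31170] that have at least one digit equal to 8: 29895, 29896, 29897, 29898, 29899, 29908, …, 31158, 31168.
321 qualify.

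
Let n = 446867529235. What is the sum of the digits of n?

4+4+6+8+6+7+5+2+9+2+3+5 = 61

61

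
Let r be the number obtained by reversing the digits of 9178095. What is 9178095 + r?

15086814

Reverse of 9178095 is 5908719.
9178095 + 5908719 = 15086814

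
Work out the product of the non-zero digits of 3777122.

3×7×7×7×1×2×2 = 4116

4116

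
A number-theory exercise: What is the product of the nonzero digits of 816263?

8×1×6×2×6×3 = 1728

1728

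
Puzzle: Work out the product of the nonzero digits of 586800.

5×8×6×8 = 1920

1920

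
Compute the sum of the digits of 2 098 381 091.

2+0+9+8+3+8+1+0+9+1 = 41

41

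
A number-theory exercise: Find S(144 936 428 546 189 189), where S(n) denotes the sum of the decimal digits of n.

92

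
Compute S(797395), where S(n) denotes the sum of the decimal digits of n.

7+9+7+3+9+5 = 40

40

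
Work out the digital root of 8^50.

1

The digital root of n equals n mod 9 (or 9 when 9 | n), so we need 8^50 mod 9.
8^50 ≡ 1 (mod 9), so the digital root is 1.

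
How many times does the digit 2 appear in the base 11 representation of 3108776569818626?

2

3108776569818626 in base 11 is 82060881502A853.
The digit 2 appears 2 times.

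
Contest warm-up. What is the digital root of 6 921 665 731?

6+9+2+1+6+6+5+7+3+1 = 46
4+6 = 10
1+0 = 1
(Equivalently, 6 921 665 731 mod 9 = 1.)

1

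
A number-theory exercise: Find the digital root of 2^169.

2

The digital root of n equals n mod 9 (or 9 when 9 | n), so we need 2^169 mod 9.
2^169 ≡ 2 (mod 9), so the digital root is 2.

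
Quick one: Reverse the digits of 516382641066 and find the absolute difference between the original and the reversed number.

143763642549

Reverse of 516382641066 is 660146283615.
|516382641066 − 660146283615| = 143763642549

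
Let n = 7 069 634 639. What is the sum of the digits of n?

53

7+0+6+9+6+3+4+6+3+9 = 53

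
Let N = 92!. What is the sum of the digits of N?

540

92! = 12438414054641307255475324325873553077577991715875414356840239582938137710983519518443046123837041347353107486982656753664000000000000000000000
Sum of its 143 digits: 540.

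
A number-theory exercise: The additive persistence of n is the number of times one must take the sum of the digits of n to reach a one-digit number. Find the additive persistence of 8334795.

3

8334795 → 39 → 12 → 3 (3 steps)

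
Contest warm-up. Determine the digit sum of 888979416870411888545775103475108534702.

8+8+8+9+7+9+4+1+6+8+7+0+4+1+1+8+8+8+5+4+5+7+7+5+1+0+3+4+7+5+1+0+8+5+3+4+7+0+2 = 188

188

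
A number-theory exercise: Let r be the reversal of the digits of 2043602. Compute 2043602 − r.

-19800

Reverse of 2043602 is 2063402.
2043602 − 2063402 = -19800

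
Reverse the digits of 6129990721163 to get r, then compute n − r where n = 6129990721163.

2518719721947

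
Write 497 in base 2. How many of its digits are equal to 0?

3

497 in base 2 is 111110001.
The digit 0 appears 3 times.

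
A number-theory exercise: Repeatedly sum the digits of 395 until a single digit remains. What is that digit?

8

3+9+5 = 17
1+7 = 8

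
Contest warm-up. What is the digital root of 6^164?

9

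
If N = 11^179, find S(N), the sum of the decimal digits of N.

11^179 = 2566200843091914322487084161636278546952011658573820075817569601045039918708733145287293678025035968237109867148345791116199649672551917632750860148192984439962122532585070633436316283891
Sum of its 187 digits: 833.

833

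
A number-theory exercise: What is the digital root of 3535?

3+5+3+5 = 16
1+6 = 7

7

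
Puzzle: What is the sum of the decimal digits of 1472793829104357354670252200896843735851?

175

1+4+7+2+7+9+3+8+2+9+1+0+4+3+5+7+3+5+4+6+7+0+2+5+2+2+0+0+8+9+6+8+4+3+7+3+5+8+5+1 = 175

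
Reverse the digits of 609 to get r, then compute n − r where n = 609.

-297

Reverse of 609 is 906.
609 − 906 = -297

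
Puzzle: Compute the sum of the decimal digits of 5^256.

5^256 = 86361685550944446253863518628003995711160003644362813850237034701685918031624270579715075034722882265605472939461496635969950989468319466936530037770580747746862471103668212890625
Sum of its 179 digits: 805.

805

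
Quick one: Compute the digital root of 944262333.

9

9+4+4+2+6+2+3+3+3 = 36
3+6 = 9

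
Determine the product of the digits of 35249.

1080

3×5×2×4×9 = 1080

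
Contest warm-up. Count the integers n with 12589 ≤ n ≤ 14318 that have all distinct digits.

601

The integers in [12589, 14318] that have all distinct digits: 12589, 12590, 12593, 12594, 12596, 12597, …, 14308, 14309.
601 qualify.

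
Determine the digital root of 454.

4

4+5+4 = 13
1+3 = 4
(Equivalently, 454 mod 9 = 4.)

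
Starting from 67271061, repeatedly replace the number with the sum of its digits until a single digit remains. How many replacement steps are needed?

67271061 → 30 → 3 (2 steps)

2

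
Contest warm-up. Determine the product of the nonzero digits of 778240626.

7×7×8×2×4×6×2×6 = 225792

225792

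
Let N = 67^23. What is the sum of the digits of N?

205

67^23 = 999356547346805156075552524294177648535563
Sum of its 42 digits: 205.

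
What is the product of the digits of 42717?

4×2×7×1×7 = 392

392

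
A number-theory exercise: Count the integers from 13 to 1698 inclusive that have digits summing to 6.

The integers in [13, 1698] that have digits summing to 6: 15, 24, 33, 42, 51, 60, …, 1410, 1500.
48 qualify.

48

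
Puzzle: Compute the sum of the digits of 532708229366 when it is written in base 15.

532708229366 in base 15 is DCCC3BA57B.
Digit sum: 13+12+12+12+3+11+10+5+7+11 = 96.

96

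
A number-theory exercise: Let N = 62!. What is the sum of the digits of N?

62! = 31469973260387937525653122354950764088012280797258232192163168247821107200000000000000
Sum of its 86 digits: 306.

306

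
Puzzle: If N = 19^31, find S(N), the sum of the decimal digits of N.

199

19^31 = 4378865740046709085864680868712732574619
Sum of its 40 digits: 199.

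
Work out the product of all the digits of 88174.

1792

8×8×1×7×4 = 1792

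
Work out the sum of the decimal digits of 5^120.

5^120 = 752316384526264005099991383822237233803945956334136013765601092018187046051025390625
Sum of its 84 digits: 334.

334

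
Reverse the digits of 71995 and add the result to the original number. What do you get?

Reverse of 71995 is 59917.
71995 + 59917 = 131912

131912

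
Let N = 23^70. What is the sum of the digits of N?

409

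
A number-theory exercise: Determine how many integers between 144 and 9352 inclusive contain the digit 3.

3245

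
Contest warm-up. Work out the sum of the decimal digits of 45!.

45! = 119622220865480194561963161495657715064383733760000000000
Sum of its 57 digits: 207.

207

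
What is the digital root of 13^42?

The digital root of n equals n mod 9 (or 9 when 9 | n), so we need 13^42 mod 9.
13^42 ≡ 1 (mod 9), so the digital root is 1.

1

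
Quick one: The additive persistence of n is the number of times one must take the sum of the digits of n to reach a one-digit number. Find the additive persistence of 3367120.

3367120 → 22 → 4 (2 steps)

2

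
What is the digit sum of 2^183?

2^183 = 12259964326927110866866776217202473468949912977468817408
Sum of its 56 digits: 278.

278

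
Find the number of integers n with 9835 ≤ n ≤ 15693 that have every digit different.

1582

The integers in [9835, 15693] that have every digit different: 9835, 9836, 9837, 9840, 9841, 9842, …, 15692, 15693.
1582 qualify.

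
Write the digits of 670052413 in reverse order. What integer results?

314250076

Reversing 670052413 gives 314250076.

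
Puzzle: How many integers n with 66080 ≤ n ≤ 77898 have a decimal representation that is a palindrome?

118

The integers in [66080, 77898] that have a decimal representation that is a palindrome: 66166, 66266, 66366, 66466, 66566, 66666, …, 77777, 77877.
118 qualify.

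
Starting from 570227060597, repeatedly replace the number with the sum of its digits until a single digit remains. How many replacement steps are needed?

570227060597 → 50 → 5 (2 steps)

2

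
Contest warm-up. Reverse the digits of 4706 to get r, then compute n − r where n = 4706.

-1368

Reverse of 4706 is 6074.
4706 − 6074 = -1368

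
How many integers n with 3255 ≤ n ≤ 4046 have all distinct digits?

389

The integers in [3255, 4046] that have all distinct digits: 3256, 3257, 3258, 3259, 3260, 3261, …, 4038, 4039.
389 qualify.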